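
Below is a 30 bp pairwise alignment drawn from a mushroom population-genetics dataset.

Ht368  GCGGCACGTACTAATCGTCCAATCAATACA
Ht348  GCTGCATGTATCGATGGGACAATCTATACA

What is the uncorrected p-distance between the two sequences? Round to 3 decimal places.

0.300

Differing sites — 3:G/T; 7:C/T; 11:C/T; 12:T/C; 13:A/G; 16:C/G; 18:T/G; 19:C/A; 25:A/T.
There are 9 differences over 30 sites, so p = 9/30 = 0.300.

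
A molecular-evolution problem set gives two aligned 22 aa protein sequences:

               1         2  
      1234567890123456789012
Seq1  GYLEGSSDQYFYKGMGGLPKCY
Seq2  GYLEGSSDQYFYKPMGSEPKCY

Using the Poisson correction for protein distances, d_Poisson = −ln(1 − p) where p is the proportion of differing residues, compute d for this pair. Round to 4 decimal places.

Mismatches occur at site 14 (G↔P), site 17 (G↔S), site 18 (L↔E).
p = 3/22 = 0.136364.
d = −ln(1 − 0.136364) = −ln(0.863636) = 0.1466.

0.1466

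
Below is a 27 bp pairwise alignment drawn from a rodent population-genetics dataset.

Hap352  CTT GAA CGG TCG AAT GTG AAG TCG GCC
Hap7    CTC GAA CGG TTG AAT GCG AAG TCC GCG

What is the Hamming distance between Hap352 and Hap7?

5

Mismatches occur at site 3 (T→C), site 11 (C→T), site 17 (T→C), site 24 (G→C), site 27 (C→G).
That gives 5 mismatches out of 27 aligned sites, so the Hamming distance is 5.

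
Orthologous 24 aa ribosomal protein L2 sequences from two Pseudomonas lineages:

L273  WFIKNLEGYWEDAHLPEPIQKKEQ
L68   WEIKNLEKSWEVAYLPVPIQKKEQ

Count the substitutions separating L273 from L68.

6

Differing sites — 2:F/E; 8:G/K; 9:Y/S; 12:D/V; 14:H/Y; 17:E/V.
That gives 6 mismatches out of 24 aligned sites, so the Hamming distance is 6.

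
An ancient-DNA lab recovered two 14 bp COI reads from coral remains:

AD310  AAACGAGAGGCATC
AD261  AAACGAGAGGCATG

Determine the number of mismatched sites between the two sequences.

Differing sites — 14:C/G.
That gives 1 mismatch out of 14 aligned sites, so the Hamming distance is 1.

1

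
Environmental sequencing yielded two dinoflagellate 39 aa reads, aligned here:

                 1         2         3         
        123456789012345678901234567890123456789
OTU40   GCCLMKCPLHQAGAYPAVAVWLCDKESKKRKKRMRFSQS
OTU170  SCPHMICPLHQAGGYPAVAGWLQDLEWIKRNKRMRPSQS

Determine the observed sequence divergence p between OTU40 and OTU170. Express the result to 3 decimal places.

The sequences differ at positions 1 (G/S), 3 (C/P), 4 (L/H), 6 (K/I), 14 (A/G), 20 (V/G), 23 (C/Q), 25 (K/L), 27 (S/W), 28 (K/I), 31 (K/N), 36 (F/P).
There are 12 differences over 39 sites, so p = 12/39 = 0.308.

0.308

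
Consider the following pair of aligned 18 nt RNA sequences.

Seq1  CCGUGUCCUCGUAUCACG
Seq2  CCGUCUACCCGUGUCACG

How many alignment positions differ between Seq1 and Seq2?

4

Differing sites — 5:G/C; 7:C/A; 9:U/C; 13:A/G.
That gives 4 mismatches out of 18 aligned sites, so the Hamming distance is 4.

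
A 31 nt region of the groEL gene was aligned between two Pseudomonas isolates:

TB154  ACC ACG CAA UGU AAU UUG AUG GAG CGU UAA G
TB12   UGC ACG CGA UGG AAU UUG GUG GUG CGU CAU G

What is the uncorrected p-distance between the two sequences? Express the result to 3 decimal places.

0.258

Differing sites — 1:A/U; 2:C/G; 8:A/G; 12:U/G; 19:A/G; 23:A/U; 28:U/C; 30:A/U.
There are 8 differences over 31 sites, so p = 8/31 = 0.258.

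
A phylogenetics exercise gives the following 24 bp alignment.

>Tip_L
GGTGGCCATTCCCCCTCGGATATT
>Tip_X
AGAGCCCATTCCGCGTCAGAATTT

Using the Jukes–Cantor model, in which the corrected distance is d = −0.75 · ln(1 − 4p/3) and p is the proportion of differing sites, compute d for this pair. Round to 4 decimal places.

The sequences differ at positions 1 (G/A), 3 (T/A), 5 (G/C), 13 (C/G), 15 (C/G), 18 (G/A), 21 (T/A), 22 (A/T).
p = 8/24 = 0.333333.
d = −0.75 · ln(1 − (4/3)·0.333333) = −0.75 · ln(0.555556) = −0.75 · (-0.587786) = 0.4408.

0.4408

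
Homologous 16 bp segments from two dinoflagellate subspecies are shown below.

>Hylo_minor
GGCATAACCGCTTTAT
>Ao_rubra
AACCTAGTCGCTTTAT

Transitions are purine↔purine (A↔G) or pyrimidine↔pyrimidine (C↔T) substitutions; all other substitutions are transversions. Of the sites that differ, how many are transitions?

The sequences differ at positions 1 (G/A, transition), 2 (G/A, transition), 4 (A/C, transversion), 7 (A/G, transition), 8 (C/T, transition).
Of the 5 differences, 4 transitions and 1 transversion, so the answer is 4.

4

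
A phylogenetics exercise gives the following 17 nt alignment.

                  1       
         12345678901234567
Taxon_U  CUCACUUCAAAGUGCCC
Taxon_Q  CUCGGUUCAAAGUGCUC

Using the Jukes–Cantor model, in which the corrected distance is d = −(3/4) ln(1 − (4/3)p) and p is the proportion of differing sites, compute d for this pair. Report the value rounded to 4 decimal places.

0.2012

Differing sites — 4:A/G; 5:C/G; 16:C/U.
p = 3/17 = 0.176471.
d = −0.75 · ln(1 − (4/3)·0.176471) = −0.75 · ln(0.764705) = −0.75 · (-0.268265) = 0.2012.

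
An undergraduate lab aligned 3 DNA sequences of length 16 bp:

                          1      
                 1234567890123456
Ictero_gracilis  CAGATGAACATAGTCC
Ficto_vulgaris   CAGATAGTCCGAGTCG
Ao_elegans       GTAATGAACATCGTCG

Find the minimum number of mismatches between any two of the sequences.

5

Pairwise Hamming distances:
  Ictero_gracilis vs Ficto_vulgaris: 6
  Ictero_gracilis vs Ao_elegans: 5
  Ficto_vulgaris vs Ao_elegans: 9
The smallest is 5, between Ictero_gracilis and Ao_elegans.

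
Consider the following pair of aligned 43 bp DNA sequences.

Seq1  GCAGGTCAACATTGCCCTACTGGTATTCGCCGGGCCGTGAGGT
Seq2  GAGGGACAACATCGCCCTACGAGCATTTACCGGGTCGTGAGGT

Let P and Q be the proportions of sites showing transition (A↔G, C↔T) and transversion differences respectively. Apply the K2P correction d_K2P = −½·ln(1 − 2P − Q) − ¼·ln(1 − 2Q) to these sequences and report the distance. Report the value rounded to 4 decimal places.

0.2891

Differing sites — 2:C/A (Tv); 3:A/G (Ti); 6:T/A (Tv); 13:T/C (Ti); 21:T/G (Tv); 22:G/A (Ti); 24:T/C (Ti); 28:C/T (Ti); 29:G/A (Ti); 35:C/T (Ti).
Of the 10 differences, 7 transitions and 3 transversions over 43 sites: P = 7/43 = 0.162791, Q = 3/43 = 0.069767.
d = −0.5·ln(0.604651) − 0.25·ln(0.860466) = −0.5·(-0.503104) − 0.25·(-0.150281) = 0.2891.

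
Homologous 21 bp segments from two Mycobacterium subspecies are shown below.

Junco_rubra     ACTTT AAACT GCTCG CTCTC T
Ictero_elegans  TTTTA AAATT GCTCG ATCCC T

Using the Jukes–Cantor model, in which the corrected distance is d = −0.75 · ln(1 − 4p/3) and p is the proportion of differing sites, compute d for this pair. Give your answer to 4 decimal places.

0.3597

The sequences differ at positions 1 (A/T), 2 (C/T), 5 (T/A), 9 (C/T), 16 (C/A), 19 (T/C).
p = 6/21 = 0.285714.
d = −0.75 · ln(1 − (4/3)·0.285714) = −0.75 · ln(0.619048) = −0.75 · (-0.479572) = 0.3597.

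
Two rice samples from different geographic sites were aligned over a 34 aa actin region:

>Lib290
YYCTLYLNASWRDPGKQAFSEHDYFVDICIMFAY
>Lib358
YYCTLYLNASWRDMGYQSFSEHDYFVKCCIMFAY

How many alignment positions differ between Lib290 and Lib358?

Differing sites — 14:P/M; 16:K/Y; 18:A/S; 27:D/K; 28:I/C.
That gives 5 mismatches out of 34 aligned sites, so the Hamming distance is 5.

5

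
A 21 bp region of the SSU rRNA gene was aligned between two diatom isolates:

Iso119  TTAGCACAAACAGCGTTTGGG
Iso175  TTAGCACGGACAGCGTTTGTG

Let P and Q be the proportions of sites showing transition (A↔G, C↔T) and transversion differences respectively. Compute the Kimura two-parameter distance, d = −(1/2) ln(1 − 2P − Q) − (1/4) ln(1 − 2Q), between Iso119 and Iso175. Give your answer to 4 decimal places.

0.1610

Mismatches occur at site 8 (A→G, transition), site 9 (A→G, transition), site 20 (G→T, transversion).
Of the 3 differences, 2 transitions and 1 transversion over 21 sites: P = 2/21 = 0.095238, Q = 1/21 = 0.047619.
d = −0.5·ln(0.761905) − 0.25·ln(0.904762) = −0.5·(-0.271933) − 0.25·(-0.100083) = 0.1610.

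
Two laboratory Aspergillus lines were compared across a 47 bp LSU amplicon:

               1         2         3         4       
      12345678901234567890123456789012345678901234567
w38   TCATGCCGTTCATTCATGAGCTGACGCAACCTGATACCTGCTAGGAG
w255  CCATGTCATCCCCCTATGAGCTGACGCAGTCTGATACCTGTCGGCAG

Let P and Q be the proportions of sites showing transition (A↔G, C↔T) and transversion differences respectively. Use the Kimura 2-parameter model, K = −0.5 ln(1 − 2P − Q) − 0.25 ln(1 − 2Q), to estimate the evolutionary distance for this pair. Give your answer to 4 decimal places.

The sequences differ at positions 1 (T/C, transition), 6 (C/T, transition), 8 (G/A, transition), 10 (T/C, transition), 12 (A/C, transversion), 13 (T/C, transition), 14 (T/C, transition), 15 (C/T, transition), 29 (A/G, transition), 30 (C/T, transition), 41 (C/T, transition), 42 (T/C, transition), 43 (A/G, transition), 45 (G/C, transversion).
Of the 14 differences, 12 transitions and 2 transversions over 47 sites: P = 12/47 = 0.255319, Q = 2/47 = 0.042553.
d = −0.5·ln(0.446809) − 0.25·ln(0.914894) = −0.5·(-0.805624) − 0.25·(-0.088947) = 0.4250.

0.4250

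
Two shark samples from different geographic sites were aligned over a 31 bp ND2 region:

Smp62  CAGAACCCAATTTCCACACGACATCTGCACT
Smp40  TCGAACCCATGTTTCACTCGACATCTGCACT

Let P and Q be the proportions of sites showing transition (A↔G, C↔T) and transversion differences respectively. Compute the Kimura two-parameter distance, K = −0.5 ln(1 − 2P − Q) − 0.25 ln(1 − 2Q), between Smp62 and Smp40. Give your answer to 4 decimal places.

The sequences differ at positions 1 (C/T, transition), 2 (A/C, transversion), 10 (A/T, transversion), 11 (T/G, transversion), 14 (C/T, transition), 18 (A/T, transversion).
Of the 6 differences, 2 transitions and 4 transversions over 31 sites: P = 2/31 = 0.064516, Q = 4/31 = 0.129032.
d = −0.5·ln(0.741936) − 0.25·ln(0.741936) = −0.5·(-0.298492) − 0.25·(-0.298492) = 0.2239.

0.2239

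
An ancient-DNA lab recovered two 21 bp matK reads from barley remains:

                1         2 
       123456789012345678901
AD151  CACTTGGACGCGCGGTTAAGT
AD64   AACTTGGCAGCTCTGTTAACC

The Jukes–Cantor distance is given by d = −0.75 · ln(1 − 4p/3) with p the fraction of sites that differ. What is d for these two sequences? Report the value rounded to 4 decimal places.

0.4408

The sequences differ at positions 1 (C/A), 8 (A/C), 9 (C/A), 12 (G/T), 14 (G/T), 20 (G/C), 21 (T/C).
p = 7/21 = 0.333333.
d = −0.75 · ln(1 − (4/3)·0.333333) = −0.75 · ln(0.555556) = −0.75 · (-0.587786) = 0.4408.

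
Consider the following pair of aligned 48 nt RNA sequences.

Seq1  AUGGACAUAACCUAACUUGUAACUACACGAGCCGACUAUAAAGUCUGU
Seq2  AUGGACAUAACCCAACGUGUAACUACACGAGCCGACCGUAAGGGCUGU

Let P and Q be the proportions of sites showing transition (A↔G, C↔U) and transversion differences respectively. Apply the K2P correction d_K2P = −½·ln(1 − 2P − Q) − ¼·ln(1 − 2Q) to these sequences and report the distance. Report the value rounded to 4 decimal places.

0.1386

Differing sites — 13:U/C (Ti); 17:U/G (Tv); 37:U/C (Ti); 38:A/G (Ti); 42:A/G (Ti); 44:U/G (Tv).
Of the 6 differences, 4 transitions and 2 transversions over 48 sites: P = 4/48 = 0.083333, Q = 2/48 = 0.041667.
d = −0.5·ln(0.791667) − 0.25·ln(0.916666) = −0.5·(-0.233614) − 0.25·(-0.087012) = 0.1386.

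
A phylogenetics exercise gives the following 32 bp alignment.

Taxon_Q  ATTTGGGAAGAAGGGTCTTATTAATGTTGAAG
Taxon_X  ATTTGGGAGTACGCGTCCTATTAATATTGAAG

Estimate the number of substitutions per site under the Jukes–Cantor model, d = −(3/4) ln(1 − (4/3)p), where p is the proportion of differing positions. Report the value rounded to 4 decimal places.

0.2158

Mismatches occur at site 9 (A↔G), site 10 (G↔T), site 12 (A↔C), site 14 (G↔C), site 18 (T↔C), site 26 (G↔A).
p = 6/32 = 0.187500.
d = −0.75 · ln(1 − (4/3)·0.187500) = −0.75 · ln(0.750000) = −0.75 · (-0.287682) = 0.2158.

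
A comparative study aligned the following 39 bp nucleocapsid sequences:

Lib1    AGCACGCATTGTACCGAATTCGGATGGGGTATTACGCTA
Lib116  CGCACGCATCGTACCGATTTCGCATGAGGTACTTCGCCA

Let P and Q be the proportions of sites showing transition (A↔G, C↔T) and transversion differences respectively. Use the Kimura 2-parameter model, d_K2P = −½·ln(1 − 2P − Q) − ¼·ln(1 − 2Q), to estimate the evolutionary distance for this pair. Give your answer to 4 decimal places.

0.2413

Differing sites — 1:A/C (Tv); 10:T/C (Ti); 18:A/T (Tv); 23:G/C (Tv); 27:G/A (Ti); 32:T/C (Ti); 34:A/T (Tv); 38:T/C (Ti).
Of the 8 differences, 4 transitions and 4 transversions over 39 sites: P = 4/39 = 0.102564, Q = 4/39 = 0.102564.
d = −0.5·ln(0.692308) − 0.25·ln(0.794872) = −0.5·(-0.367724) − 0.25·(-0.229574) = 0.2413.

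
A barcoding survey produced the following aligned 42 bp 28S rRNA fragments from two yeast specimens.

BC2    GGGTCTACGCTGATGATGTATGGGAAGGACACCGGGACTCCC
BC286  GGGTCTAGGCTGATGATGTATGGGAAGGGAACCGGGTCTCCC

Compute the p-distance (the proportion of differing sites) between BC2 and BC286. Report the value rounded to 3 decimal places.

0.095

Differing sites — 8:C/G; 29:A/G; 30:C/A; 37:A/T.
There are 4 differences over 42 sites, so p = 4/42 = 0.095.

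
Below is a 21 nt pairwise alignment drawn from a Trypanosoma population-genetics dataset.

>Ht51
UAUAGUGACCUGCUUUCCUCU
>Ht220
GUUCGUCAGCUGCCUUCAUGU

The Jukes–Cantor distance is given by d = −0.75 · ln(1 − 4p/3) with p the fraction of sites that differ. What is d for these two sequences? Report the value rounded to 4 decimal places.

Differing sites — 1:U/G; 2:A/U; 4:A/C; 7:G/C; 9:C/G; 14:U/C; 18:C/A; 20:C/G.
p = 8/21 = 0.380952.
d = −0.75 · ln(1 − (4/3)·0.380952) = −0.75 · ln(0.492064) = −0.75 · (-0.709146) = 0.5319.

0.5319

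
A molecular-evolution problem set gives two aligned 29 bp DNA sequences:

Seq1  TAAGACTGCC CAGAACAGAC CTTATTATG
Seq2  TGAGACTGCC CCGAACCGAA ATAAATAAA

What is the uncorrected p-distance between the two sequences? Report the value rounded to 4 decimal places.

Mismatches occur at site 2 (A↔G), site 12 (A↔C), site 17 (A↔C), site 20 (C↔A), site 21 (C↔A), site 23 (T↔A), site 25 (T↔A), site 28 (T↔A), site 29 (G↔A).
There are 9 differences over 29 sites, so p = 9/29 = 0.3103.

0.3103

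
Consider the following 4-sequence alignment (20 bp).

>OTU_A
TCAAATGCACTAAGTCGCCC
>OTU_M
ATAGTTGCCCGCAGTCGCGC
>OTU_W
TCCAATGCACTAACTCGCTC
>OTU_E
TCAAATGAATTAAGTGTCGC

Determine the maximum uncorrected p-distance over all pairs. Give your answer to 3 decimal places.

0.550

Pairwise Hamming distances:
  OTU_A vs OTU_M: 8
  OTU_A vs OTU_W: 3
  OTU_A vs OTU_E: 5
  OTU_M vs OTU_W: 10
  OTU_M vs OTU_E: 11
  OTU_W vs OTU_E: 7
The largest is 11 mismatches, between OTU_M and OTU_E; p = 11/20 = 0.550.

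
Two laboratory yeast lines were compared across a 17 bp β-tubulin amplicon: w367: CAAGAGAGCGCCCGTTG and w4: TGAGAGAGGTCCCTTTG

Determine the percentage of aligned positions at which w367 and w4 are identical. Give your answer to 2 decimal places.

70.59%

Mismatches occur at site 1 (C↔T), site 2 (A↔G), site 9 (C↔G), site 10 (G↔T), site 14 (G↔T).
12 of the 17 sites match, so the percent identity is 12/17 × 100 = 70.59%.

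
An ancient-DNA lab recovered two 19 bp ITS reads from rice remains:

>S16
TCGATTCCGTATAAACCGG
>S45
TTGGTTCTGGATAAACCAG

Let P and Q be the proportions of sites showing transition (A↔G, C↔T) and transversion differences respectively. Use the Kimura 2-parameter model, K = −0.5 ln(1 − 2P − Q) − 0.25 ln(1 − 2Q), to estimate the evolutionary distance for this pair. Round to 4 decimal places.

Differing sites — 2:C/T (Ti); 4:A/G (Ti); 8:C/T (Ti); 10:T/G (Tv); 18:G/A (Ti).
Of the 5 differences, 4 transitions and 1 transversion over 19 sites: P = 4/19 = 0.210526, Q = 1/19 = 0.052632.
d = −0.5·ln(0.526316) − 0.25·ln(0.894736) = −0.5·(-0.641853) − 0.25·(-0.111227) = 0.3487.

0.3487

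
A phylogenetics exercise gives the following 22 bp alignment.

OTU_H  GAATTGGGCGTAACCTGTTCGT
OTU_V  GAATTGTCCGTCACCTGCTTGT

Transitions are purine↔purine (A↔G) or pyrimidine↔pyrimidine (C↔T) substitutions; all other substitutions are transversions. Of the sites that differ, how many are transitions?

2

Mismatches occur at site 7 (G↔T, transversion), site 8 (G↔C, transversion), site 12 (A↔C, transversion), site 18 (T↔C, transition), site 20 (C↔T, transition).
Of the 5 differences, 2 transitions and 3 transversions, so the answer is 2.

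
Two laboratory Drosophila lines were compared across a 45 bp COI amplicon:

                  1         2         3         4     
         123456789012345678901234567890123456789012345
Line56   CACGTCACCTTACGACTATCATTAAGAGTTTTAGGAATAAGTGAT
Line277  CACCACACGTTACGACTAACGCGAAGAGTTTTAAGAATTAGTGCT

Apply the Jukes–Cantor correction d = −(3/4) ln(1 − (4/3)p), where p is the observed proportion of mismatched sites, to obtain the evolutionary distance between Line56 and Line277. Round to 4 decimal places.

0.2635

Mismatches occur at site 4 (G→C), site 5 (T→A), site 9 (C→G), site 19 (T→A), site 21 (A→G), site 22 (T→C), site 23 (T→G), site 34 (G→A), site 39 (A→T), site 44 (A→C).
p = 10/45 = 0.222222.
d = −0.75 · ln(1 − (4/3)·0.222222) = −0.75 · ln(0.703704) = −0.75 · (-0.351397) = 0.2635.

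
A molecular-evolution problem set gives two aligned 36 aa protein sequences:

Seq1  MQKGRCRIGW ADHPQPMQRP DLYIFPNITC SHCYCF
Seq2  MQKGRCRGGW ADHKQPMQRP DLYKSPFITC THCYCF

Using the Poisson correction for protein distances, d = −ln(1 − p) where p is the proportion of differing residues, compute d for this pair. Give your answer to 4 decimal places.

Differing sites — 8:I/G; 14:P/K; 24:I/K; 25:F/S; 27:N/F; 31:S/T.
p = 6/36 = 0.166667.
d = −ln(1 − 0.166667) = −ln(0.833333) = 0.1823.

0.1823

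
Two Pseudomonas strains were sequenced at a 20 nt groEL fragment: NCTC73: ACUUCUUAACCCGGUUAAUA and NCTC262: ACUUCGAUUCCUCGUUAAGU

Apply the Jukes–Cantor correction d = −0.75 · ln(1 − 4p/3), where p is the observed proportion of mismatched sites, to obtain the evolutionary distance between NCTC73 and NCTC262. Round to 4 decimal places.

The sequences differ at positions 6 (U/G), 7 (U/A), 8 (A/U), 9 (A/U), 12 (C/U), 13 (G/C), 19 (U/G), 20 (A/U).
p = 8/20 = 0.400000.
d = −0.75 · ln(1 − (4/3)·0.400000) = −0.75 · ln(0.466667) = −0.75 · (-0.762139) = 0.5716.

0.5716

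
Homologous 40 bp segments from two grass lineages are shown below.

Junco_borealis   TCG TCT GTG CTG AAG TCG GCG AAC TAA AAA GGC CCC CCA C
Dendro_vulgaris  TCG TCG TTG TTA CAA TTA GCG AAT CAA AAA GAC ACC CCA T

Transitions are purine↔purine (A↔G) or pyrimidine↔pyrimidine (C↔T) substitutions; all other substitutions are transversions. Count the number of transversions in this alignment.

4

Differing sites — 6:T/G (Tv); 7:G/T (Tv); 10:C/T (Ti); 12:G/A (Ti); 13:A/C (Tv); 15:G/A (Ti); 17:C/T (Ti); 18:G/A (Ti); 24:C/T (Ti); 25:T/C (Ti); 32:G/A (Ti); 34:C/A (Tv); 40:C/T (Ti).
Of the 13 differences, 9 transitions and 4 transversions, so the answer is 4.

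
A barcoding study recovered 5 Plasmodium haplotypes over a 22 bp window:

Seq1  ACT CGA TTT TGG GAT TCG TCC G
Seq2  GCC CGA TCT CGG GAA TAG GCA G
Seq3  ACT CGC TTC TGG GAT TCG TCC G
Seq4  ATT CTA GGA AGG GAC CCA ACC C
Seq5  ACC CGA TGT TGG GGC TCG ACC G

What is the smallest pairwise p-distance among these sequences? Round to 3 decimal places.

0.091

Pairwise Hamming distances:
  Seq1 vs Seq2: 8
  Seq1 vs Seq3: 2
  Seq1 vs Seq4: 11
  Seq1 vs Seq5: 5
  Seq2 vs Seq3: 10
  Seq2 vs Seq4: 15
  Seq2 vs Seq5: 8
  Seq3 vs Seq4: 12
  Seq3 vs Seq5: 7
  Seq4 vs Seq5: 10
The smallest is 2 mismatches, between Seq1 and Seq3; p = 2/22 = 0.091.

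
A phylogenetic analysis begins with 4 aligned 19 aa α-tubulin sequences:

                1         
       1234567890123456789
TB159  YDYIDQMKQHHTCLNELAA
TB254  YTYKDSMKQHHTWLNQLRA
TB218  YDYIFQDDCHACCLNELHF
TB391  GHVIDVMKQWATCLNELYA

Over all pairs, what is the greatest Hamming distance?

13

Pairwise Hamming distances:
  TB159 vs TB254: 6
  TB159 vs TB218: 8
  TB159 vs TB391: 7
  TB254 vs TB218: 13
  TB254 vs TB391: 10
  TB218 vs TB391: 12
The largest is 13, between TB254 and TB218.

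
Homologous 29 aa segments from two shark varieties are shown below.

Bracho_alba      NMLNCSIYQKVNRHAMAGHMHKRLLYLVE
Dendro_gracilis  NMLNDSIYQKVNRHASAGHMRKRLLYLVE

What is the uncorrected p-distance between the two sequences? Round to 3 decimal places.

0.103

Mismatches occur at site 5 (C/D), site 16 (M/S), site 21 (H/R).
There are 3 differences over 29 sites, so p = 3/29 = 0.103.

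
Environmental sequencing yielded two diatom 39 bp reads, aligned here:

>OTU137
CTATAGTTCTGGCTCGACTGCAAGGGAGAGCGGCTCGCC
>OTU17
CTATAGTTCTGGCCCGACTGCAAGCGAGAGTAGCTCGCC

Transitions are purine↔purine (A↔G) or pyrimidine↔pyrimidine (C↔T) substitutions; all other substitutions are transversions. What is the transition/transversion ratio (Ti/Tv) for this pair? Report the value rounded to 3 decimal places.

3.000

Differing sites — 14:T/C (Ti); 25:G/C (Tv); 31:C/T (Ti); 32:G/A (Ti).
Of the 4 differences, 3 transitions and 1 transversion, so Ti/Tv = 3/1 = 3.000.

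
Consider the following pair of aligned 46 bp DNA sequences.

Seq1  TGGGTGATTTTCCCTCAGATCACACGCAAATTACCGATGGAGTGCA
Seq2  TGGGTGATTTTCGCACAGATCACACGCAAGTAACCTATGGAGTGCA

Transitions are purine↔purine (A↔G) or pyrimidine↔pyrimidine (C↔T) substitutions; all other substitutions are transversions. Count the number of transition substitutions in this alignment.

The sequences differ at positions 13 (C/G, transversion), 15 (T/A, transversion), 30 (A/G, transition), 32 (T/A, transversion), 36 (G/T, transversion).
Of the 5 differences, 1 transition and 4 transversions, so the answer is 1.

1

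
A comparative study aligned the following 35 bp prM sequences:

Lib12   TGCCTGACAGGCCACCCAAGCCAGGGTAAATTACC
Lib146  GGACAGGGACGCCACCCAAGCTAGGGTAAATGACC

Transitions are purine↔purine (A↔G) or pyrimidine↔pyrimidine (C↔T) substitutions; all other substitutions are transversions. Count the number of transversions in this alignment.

6

Mismatches occur at site 1 (T↔G, transversion), site 3 (C↔A, transversion), site 5 (T↔A, transversion), site 7 (A↔G, transition), site 8 (C↔G, transversion), site 10 (G↔C, transversion), site 22 (C↔T, transition), site 32 (T↔G, transversion).
Of the 8 differences, 2 transitions and 6 transversions, so the answer is 6.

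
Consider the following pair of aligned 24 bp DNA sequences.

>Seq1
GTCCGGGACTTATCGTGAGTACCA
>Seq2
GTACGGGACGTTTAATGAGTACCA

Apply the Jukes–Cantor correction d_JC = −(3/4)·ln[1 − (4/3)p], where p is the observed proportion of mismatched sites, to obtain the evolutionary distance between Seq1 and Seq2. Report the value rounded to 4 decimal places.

0.2441

Differing sites — 3:C/A; 10:T/G; 12:A/T; 14:C/A; 15:G/A.
p = 5/24 = 0.208333.
d = −0.75 · ln(1 − (4/3)·0.208333) = −0.75 · ln(0.722223) = −0.75 · (-0.325421) = 0.2441.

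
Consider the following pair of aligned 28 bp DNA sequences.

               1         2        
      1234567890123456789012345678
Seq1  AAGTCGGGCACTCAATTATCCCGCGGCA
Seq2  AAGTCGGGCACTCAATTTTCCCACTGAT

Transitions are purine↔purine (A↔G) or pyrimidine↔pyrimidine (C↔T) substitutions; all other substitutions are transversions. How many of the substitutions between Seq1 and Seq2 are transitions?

1

Mismatches occur at site 18 (A→T, transversion), site 23 (G→A, transition), site 25 (G→T, transversion), site 27 (C→A, transversion), site 28 (A→T, transversion).
Of the 5 differences, 1 transition and 4 transversions, so the answer is 1.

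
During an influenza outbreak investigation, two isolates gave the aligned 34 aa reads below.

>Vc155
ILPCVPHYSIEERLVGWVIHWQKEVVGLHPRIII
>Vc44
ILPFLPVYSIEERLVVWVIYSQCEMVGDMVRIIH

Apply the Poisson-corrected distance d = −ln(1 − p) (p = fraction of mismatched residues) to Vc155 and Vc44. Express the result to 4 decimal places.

Differing sites — 4:C/F; 5:V/L; 7:H/V; 16:G/V; 20:H/Y; 21:W/S; 23:K/C; 25:V/M; 28:L/D; 29:H/M; 30:P/V; 34:I/H.
p = 12/34 = 0.352941.
d = −ln(1 − 0.352941) = −ln(0.647059) = 0.4353.

0.4353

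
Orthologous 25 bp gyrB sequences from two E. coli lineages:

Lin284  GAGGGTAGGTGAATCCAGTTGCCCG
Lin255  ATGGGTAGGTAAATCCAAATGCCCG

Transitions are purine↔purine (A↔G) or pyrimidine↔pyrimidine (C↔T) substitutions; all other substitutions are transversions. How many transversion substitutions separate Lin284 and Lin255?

Mismatches occur at site 1 (G→A, transition), site 2 (A→T, transversion), site 11 (G→A, transition), site 18 (G→A, transition), site 19 (T→A, transversion).
Of the 5 differences, 3 transitions and 2 transversions, so the answer is 2.

2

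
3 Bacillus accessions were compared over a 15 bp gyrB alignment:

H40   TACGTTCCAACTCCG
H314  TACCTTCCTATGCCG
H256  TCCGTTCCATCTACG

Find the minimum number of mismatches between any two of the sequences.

Pairwise Hamming distances:
  H40 vs H314: 4
  H40 vs H256: 3
  H314 vs H256: 7
The smallest is 3, between H40 and H256.

3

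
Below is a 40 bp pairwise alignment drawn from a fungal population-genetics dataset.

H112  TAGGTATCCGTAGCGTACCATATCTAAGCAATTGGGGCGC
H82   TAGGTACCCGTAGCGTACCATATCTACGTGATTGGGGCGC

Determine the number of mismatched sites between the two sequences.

Differing sites — 7:T/C; 27:A/C; 29:C/T; 30:A/G.
That gives 4 mismatches out of 40 aligned sites, so the Hamming distance is 4.

4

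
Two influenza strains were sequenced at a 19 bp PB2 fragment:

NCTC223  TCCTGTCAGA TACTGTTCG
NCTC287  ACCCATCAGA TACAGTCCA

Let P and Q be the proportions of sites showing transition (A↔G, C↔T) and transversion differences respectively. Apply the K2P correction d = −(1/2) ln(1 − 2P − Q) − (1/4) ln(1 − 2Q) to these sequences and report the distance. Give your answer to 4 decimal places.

Differing sites — 1:T/A (Tv); 4:T/C (Ti); 5:G/A (Ti); 14:T/A (Tv); 17:T/C (Ti); 19:G/A (Ti).
Of the 6 differences, 4 transitions and 2 transversions over 19 sites: P = 4/19 = 0.210526, Q = 2/19 = 0.105263.
d = −0.5·ln(0.473685) − 0.25·ln(0.789474) = −0.5·(-0.747213) − 0.25·(-0.236388) = 0.4327.

0.4327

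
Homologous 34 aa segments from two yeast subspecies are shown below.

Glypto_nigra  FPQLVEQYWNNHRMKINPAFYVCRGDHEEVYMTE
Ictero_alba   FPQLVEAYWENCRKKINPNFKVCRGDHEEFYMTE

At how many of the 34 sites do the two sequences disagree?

7

Differing sites — 7:Q/A; 10:N/E; 12:H/C; 14:M/K; 19:A/N; 21:Y/K; 30:V/F.
That gives 7 mismatches out of 34 aligned sites, so the Hamming distance is 7.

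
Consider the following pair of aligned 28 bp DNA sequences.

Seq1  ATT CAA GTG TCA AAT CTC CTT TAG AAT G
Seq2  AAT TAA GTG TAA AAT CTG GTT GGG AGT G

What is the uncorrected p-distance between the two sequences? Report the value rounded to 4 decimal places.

The sequences differ at positions 2 (T/A), 4 (C/T), 11 (C/A), 18 (C/G), 19 (C/G), 22 (T/G), 23 (A/G), 26 (A/G).
There are 8 differences over 28 sites, so p = 8/28 = 0.2857.

0.2857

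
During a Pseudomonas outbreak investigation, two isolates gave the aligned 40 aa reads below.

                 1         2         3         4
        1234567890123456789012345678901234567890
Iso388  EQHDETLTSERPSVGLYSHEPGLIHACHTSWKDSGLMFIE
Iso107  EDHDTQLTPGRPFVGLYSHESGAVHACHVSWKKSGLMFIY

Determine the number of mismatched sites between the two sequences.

Differing sites — 2:Q/D; 5:E/T; 6:T/Q; 9:S/P; 10:E/G; 13:S/F; 21:P/S; 23:L/A; 24:I/V; 29:T/V; 33:D/K; 40:E/Y.
That gives 12 mismatches out of 40 aligned sites, so the Hamming distance is 12.

12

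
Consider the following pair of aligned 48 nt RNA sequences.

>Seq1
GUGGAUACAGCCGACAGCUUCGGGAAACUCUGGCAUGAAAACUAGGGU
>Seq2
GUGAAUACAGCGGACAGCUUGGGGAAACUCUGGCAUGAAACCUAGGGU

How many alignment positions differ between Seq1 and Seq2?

4

Mismatches occur at site 4 (G↔A), site 12 (C↔G), site 21 (C↔G), site 41 (A↔C).
That gives 4 mismatches out of 48 aligned sites, so the Hamming distance is 4.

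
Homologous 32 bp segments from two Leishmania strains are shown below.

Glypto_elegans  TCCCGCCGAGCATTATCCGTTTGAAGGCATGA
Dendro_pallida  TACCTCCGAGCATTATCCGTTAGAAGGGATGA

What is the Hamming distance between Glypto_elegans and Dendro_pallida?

4

Differing sites — 2:C/A; 5:G/T; 22:T/A; 28:C/G.
That gives 4 mismatches out of 32 aligned sites, so the Hamming distance is 4.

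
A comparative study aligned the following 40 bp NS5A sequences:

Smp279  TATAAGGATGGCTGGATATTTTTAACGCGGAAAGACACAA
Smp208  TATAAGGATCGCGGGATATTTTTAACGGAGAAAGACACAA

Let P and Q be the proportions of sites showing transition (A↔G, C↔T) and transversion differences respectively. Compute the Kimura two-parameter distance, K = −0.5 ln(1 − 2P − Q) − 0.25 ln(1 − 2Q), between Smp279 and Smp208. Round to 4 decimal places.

0.1074

Mismatches occur at site 10 (G↔C, transversion), site 13 (T↔G, transversion), site 28 (C↔G, transversion), site 29 (G↔A, transition).
Of the 4 differences, 1 transition and 3 transversions over 40 sites: P = 1/40 = 0.025000, Q = 3/40 = 0.075000.
d = −0.5·ln(0.875000) − 0.25·ln(0.850000) = −0.5·(-0.133531) − 0.25·(-0.162519) = 0.1074.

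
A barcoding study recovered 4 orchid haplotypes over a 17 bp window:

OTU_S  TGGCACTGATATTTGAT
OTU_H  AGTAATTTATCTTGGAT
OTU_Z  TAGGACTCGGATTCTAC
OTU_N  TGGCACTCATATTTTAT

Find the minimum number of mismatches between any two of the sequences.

Pairwise Hamming distances:
  OTU_S vs OTU_H: 7
  OTU_S vs OTU_Z: 8
  OTU_S vs OTU_N: 2
  OTU_H vs OTU_Z: 12
  OTU_H vs OTU_N: 8
  OTU_Z vs OTU_N: 6
The smallest is 2, between OTU_S and OTU_N.

2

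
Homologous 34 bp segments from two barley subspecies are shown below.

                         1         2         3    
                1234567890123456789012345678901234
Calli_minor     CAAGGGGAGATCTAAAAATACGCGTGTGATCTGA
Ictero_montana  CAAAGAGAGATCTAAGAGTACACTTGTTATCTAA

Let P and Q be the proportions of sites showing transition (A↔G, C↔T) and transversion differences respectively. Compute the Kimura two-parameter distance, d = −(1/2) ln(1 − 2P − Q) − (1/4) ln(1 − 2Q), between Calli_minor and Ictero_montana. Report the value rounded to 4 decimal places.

Mismatches occur at site 4 (G→A, transition), site 6 (G→A, transition), site 16 (A→G, transition), site 18 (A→G, transition), site 22 (G→A, transition), site 24 (G→T, transversion), site 28 (G→T, transversion), site 33 (G→A, transition).
Of the 8 differences, 6 transitions and 2 transversions over 34 sites: P = 6/34 = 0.176471, Q = 2/34 = 0.058824.
d = −0.5·ln(0.588234) − 0.25·ln(0.882352) = −0.5·(-0.530630) − 0.25·(-0.125164) = 0.2966.

0.2966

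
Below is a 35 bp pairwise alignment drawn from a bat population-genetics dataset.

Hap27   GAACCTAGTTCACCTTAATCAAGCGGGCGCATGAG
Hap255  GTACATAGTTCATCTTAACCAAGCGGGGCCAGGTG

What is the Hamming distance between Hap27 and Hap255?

8

The sequences differ at positions 2 (A/T), 5 (C/A), 13 (C/T), 19 (T/C), 28 (C/G), 29 (G/C), 32 (T/G), 34 (A/T).
That gives 8 mismatches out of 35 aligned sites, so the Hamming distance is 8.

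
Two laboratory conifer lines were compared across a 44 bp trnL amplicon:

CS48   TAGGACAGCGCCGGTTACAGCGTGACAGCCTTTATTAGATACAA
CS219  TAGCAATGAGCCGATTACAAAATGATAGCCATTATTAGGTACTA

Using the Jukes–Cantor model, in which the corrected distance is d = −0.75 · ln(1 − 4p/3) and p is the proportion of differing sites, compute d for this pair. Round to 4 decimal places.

Differing sites — 4:G/C; 6:C/A; 7:A/T; 9:C/A; 14:G/A; 20:G/A; 21:C/A; 22:G/A; 26:C/T; 31:T/A; 39:A/G; 43:A/T.
p = 12/44 = 0.272727.
d = −0.75 · ln(1 − (4/3)·0.272727) = −0.75 · ln(0.636364) = −0.75 · (-0.451985) = 0.3390.

0.3390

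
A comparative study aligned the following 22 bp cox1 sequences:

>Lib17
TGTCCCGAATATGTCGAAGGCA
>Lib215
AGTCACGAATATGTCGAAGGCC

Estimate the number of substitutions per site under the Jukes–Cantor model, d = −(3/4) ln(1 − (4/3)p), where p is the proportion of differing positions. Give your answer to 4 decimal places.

The sequences differ at positions 1 (T/A), 5 (C/A), 22 (A/C).
p = 3/22 = 0.136364.
d = −0.75 · ln(1 − (4/3)·0.136364) = −0.75 · ln(0.818181) = −0.75 · (-0.200672) = 0.1505.

0.1505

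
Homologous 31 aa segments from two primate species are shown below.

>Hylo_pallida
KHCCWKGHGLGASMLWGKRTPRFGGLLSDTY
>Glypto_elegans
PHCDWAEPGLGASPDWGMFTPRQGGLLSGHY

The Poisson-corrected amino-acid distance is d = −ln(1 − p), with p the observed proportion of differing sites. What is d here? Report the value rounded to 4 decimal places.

Mismatches occur at site 1 (K↔P), site 4 (C↔D), site 6 (K↔A), site 7 (G↔E), site 8 (H↔P), site 14 (M↔P), site 15 (L↔D), site 18 (K↔M), site 19 (R↔F), site 23 (F↔Q), site 29 (D↔G), site 30 (T↔H).
p = 12/31 = 0.387097.
d = −ln(1 − 0.387097) = −ln(0.612903) = 0.4895.

0.4895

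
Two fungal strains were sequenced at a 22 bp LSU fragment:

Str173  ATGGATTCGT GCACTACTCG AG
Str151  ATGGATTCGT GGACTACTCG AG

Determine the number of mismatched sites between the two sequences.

1

A single mismatch occurs at site 12 (C/G).
That gives 1 mismatch out of 22 aligned sites, so the Hamming distance is 1.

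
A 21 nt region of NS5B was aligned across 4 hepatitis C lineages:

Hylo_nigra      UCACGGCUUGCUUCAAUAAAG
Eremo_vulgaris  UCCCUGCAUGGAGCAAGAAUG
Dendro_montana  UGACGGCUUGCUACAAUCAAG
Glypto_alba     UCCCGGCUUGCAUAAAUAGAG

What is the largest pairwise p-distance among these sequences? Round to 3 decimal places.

Pairwise Hamming distances:
  Hylo_nigra vs Eremo_vulgaris: 8
  Hylo_nigra vs Dendro_montana: 3
  Hylo_nigra vs Glypto_alba: 4
  Eremo_vulgaris vs Dendro_montana: 10
  Eremo_vulgaris vs Glypto_alba: 8
  Dendro_montana vs Glypto_alba: 7
The largest is 10 mismatches, between Eremo_vulgaris and Dendro_montana; p = 10/21 = 0.476.

0.476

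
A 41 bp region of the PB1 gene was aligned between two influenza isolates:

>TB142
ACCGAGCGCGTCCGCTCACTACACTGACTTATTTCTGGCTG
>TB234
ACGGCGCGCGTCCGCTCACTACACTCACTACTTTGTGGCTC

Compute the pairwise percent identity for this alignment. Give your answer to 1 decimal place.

82.9%

The sequences differ at positions 3 (C/G), 5 (A/C), 26 (G/C), 30 (T/A), 31 (A/C), 35 (C/G), 41 (G/C).
34 of the 41 sites match, so the percent identity is 34/41 × 100 = 82.9%.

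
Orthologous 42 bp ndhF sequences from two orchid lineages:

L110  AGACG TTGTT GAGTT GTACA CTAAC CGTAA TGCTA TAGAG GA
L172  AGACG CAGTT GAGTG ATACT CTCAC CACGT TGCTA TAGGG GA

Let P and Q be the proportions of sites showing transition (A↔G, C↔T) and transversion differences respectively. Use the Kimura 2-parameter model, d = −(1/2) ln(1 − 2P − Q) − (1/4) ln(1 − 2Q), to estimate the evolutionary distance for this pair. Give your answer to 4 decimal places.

0.3274

Mismatches occur at site 6 (T/C, transition), site 7 (T/A, transversion), site 15 (T/G, transversion), site 16 (G/A, transition), site 20 (A/T, transversion), site 23 (A/C, transversion), site 27 (G/A, transition), site 28 (T/C, transition), site 29 (A/G, transition), site 30 (A/T, transversion), site 39 (A/G, transition).
Of the 11 differences, 6 transitions and 5 transversions over 42 sites: P = 6/42 = 0.142857, Q = 5/42 = 0.119048.
d = −0.5·ln(0.595238) − 0.25·ln(0.761904) = −0.5·(-0.518794) − 0.25·(-0.271935) = 0.3274.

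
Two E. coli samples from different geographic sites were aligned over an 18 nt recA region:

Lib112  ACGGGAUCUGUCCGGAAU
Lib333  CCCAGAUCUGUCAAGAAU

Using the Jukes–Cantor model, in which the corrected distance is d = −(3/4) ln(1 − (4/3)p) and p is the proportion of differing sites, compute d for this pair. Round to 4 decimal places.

Differing sites — 1:A/C; 3:G/C; 4:G/A; 13:C/A; 14:G/A.
p = 5/18 = 0.277778.
d = −0.75 · ln(1 − (4/3)·0.277778) = −0.75 · ln(0.629629) = −0.75 · (-0.462625) = 0.3470.

0.3470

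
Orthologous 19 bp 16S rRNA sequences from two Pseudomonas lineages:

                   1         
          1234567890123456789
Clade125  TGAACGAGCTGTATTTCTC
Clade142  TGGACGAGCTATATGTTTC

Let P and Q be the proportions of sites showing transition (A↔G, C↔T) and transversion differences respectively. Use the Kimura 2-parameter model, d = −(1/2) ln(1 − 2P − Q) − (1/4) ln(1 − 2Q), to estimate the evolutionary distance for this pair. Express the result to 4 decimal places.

0.2576

The sequences differ at positions 3 (A/G, transition), 11 (G/A, transition), 15 (T/G, transversion), 17 (C/T, transition).
Of the 4 differences, 3 transitions and 1 transversion over 19 sites: P = 3/19 = 0.157895, Q = 1/19 = 0.052632.
d = −0.5·ln(0.631578) − 0.25·ln(0.894736) = −0.5·(-0.459534) − 0.25·(-0.111227) = 0.2576.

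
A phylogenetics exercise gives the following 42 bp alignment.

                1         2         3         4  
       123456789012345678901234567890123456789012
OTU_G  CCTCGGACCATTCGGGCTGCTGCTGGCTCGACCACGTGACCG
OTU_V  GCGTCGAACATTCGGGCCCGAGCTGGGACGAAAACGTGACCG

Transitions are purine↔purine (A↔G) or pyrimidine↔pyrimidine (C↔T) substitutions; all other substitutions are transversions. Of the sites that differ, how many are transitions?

2

Differing sites — 1:C/G (Tv); 3:T/G (Tv); 4:C/T (Ti); 5:G/C (Tv); 8:C/A (Tv); 18:T/C (Ti); 19:G/C (Tv); 20:C/G (Tv); 21:T/A (Tv); 27:C/G (Tv); 28:T/A (Tv); 32:C/A (Tv); 33:C/A (Tv).
Of the 13 differences, 2 transitions and 11 transversions, so the answer is 2.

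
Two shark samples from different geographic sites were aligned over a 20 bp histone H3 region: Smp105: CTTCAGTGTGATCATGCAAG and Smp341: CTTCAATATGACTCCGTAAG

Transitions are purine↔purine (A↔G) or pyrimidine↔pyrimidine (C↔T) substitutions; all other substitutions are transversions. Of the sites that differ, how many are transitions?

Differing sites — 6:G/A (Ti); 8:G/A (Ti); 12:T/C (Ti); 13:C/T (Ti); 14:A/C (Tv); 15:T/C (Ti); 17:C/T (Ti).
Of the 7 differences, 6 transitions and 1 transversion, so the answer is 6.

6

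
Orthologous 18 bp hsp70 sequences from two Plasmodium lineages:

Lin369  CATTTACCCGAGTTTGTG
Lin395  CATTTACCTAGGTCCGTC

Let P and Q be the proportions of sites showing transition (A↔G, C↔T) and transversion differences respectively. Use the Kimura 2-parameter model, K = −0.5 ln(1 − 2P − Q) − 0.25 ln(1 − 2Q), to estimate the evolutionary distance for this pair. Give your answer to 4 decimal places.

The sequences differ at positions 9 (C/T, transition), 10 (G/A, transition), 11 (A/G, transition), 14 (T/C, transition), 15 (T/C, transition), 18 (G/C, transversion).
Of the 6 differences, 5 transitions and 1 transversion over 18 sites: P = 5/18 = 0.277778, Q = 1/18 = 0.055556.
d = −0.5·ln(0.388888) − 0.25·ln(0.888888) = −0.5·(-0.944464) − 0.25·(-0.117784) = 0.5017.

0.5017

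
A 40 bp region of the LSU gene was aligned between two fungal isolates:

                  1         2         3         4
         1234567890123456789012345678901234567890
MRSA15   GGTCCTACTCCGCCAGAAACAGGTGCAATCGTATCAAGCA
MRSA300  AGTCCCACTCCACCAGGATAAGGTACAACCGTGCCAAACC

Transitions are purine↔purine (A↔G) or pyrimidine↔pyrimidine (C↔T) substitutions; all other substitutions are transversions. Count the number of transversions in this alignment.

3

Differing sites — 1:G/A (Ti); 6:T/C (Ti); 12:G/A (Ti); 17:A/G (Ti); 19:A/T (Tv); 20:C/A (Tv); 25:G/A (Ti); 29:T/C (Ti); 33:A/G (Ti); 34:T/C (Ti); 38:G/A (Ti); 40:A/C (Tv).
Of the 12 differences, 9 transitions and 3 transversions, so the answer is 3.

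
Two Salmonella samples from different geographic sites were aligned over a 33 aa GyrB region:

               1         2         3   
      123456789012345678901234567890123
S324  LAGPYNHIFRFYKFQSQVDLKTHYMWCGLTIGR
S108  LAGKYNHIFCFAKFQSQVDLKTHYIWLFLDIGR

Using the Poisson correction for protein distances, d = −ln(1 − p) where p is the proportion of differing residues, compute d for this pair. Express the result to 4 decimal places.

0.2384

Mismatches occur at site 4 (P/K), site 10 (R/C), site 12 (Y/A), site 25 (M/I), site 27 (C/L), site 28 (G/F), site 30 (T/D).
p = 7/33 = 0.212121.
d = −ln(1 − 0.212121) = −ln(0.787879) = 0.2384.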